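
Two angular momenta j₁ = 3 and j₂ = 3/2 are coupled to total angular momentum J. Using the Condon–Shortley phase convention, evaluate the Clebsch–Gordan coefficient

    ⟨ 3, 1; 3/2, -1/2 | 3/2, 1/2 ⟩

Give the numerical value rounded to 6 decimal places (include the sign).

j₁+j₂−J=3  J+j₁−j₂=3  J−j₁+j₂=0  j₁+j₂+J+1=7
(j₁±m₁, j₂±m₂, J±M) = (4,2,1,2,2,1)
P² = 192/35
sum k=1..1:
  [1] −1/4 = -1/4
S = -1/4
C² = P²·S² = 12/35 ; C = -0.585540

−√(12/35) = -0.585540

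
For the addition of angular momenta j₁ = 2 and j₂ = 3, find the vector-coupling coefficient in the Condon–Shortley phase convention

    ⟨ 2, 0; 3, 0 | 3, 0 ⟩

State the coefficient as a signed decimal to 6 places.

−√(4/15) = -0.516398

√[7·2!2!4!/9! · 2!2!3!3!3!3!] = √(48/5)
  +(−1)^0/∏(0,2,2,3,0,1)! = 1/24  (running 1/24)
  +(−1)^1/∏(1,1,1,2,1,2)! = -1/4  (running -5/24)
  +(−1)^2/∏(2,0,0,1,2,3)! = 1/24  (running -1/6)
⟨..|..⟩ = √(48/5)·(-1/6) = -0.516398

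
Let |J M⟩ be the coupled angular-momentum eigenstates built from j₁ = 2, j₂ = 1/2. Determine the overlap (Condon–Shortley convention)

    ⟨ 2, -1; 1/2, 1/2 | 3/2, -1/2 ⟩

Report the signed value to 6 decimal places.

√[4·1!3!0!/5! · 1!3!1!0!1!2!] = √(12/5)
  +(−1)^1/∏(1,0,2,0,1,0)! = -1/2  (running -1/2)
⟨..|..⟩ = √(12/5)·(-1/2) = -0.774597

-0.774597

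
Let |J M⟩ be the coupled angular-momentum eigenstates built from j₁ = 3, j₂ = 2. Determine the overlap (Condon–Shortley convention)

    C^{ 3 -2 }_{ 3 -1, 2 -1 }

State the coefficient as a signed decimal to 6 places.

-0.500000  (= −√(1/4))

√[7·2!4!2!/9! · 2!4!1!3!1!5!] = √(64)
  +(−1)^0/∏(0,2,4,1,0,1)! = 1/48  (running 1/48)
  +(−1)^1/∏(1,1,3,0,1,2)! = -1/12  (running -1/16)
⟨..|..⟩ = √(64)·(-1/16) = -0.500000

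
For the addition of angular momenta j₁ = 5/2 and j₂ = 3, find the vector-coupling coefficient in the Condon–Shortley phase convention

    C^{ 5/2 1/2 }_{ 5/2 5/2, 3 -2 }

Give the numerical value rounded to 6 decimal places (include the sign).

+√(5/14) = +0.597614

triangle: 3!×2!×3!/9! = 72/362880
(j±m)!: 5!×0!×1!×5!×3!×2! = 172800
prefactor² = (2J+1)×Δ×N² = 1440/7
  k=0: +1/(0!×3!×0!×1!×2!×2!) = 1/24
Σ = 1/24  ⇒  CG² = 1440/7×1/24² = 5/14
CG = +√(5/14) = +0.597614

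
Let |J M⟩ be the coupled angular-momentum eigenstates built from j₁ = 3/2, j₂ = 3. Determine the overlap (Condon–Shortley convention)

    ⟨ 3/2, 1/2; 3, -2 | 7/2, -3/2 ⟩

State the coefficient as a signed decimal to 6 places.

+√(3/7) ≈ +0.654654

triangle: 1!*2!*5!/9! = 240/362880
(j±m)!: 2!*1!*1!*5!*2!*5! = 57600
prefactor² = (2J+1)*Δ*N² = 6400/21
  k=0: +1/(0!*1!*1!*1!*1!*4!) = 1/24
  k=1: −1/(1!*0!*0!*0!*2!*5!) = -1/240
Σ = 3/80  ⇒  CG² = 6400/21*3/80² = 3/7
CG = +√(3/7) = +0.654654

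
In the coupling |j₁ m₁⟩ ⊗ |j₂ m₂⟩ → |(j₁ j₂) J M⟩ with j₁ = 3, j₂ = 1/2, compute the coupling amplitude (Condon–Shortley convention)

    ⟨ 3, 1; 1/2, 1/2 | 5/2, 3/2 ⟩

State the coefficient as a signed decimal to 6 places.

j₁+j₂−J=1  J+j₁−j₂=5  J−j₁+j₂=0  j₁+j₂+J+1=7
(j₁±m₁, j₂±m₂, J±M) = (4,2,1,0,4,1)
P² = 1152/7
sum k=1..1:
  [1] −1/24 = -1/24
S = -1/24
C² = P²·S² = 2/7 ; C = -0.534522

−√(2/7) = -0.534522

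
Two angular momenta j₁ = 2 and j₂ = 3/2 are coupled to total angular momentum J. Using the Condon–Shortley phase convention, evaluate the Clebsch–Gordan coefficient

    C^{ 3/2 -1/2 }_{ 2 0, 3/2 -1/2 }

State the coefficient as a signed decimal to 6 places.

j₁+j₂−J=2  J+j₁−j₂=2  J−j₁+j₂=1  j₁+j₂+J+1=6
(j₁±m₁, j₂±m₂, J±M) = (2,2,1,2,1,2)
P² = 16/45
sum k=0..1:
  [0] +1/4 = 1/4
  [1] −1/1 = -1
S = -3/4
C² = P²·S² = 1/5 ; C = -0.447214

-0.447214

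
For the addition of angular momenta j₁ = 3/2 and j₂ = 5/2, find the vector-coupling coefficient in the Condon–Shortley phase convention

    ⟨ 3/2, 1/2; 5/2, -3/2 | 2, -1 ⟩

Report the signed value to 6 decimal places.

√[5·2!1!3!/7! · 2!1!1!4!1!3!] = √(24/7)
  +(−1)^0/∏(0,2,1,1,0,2)! = 1/4  (running 1/4)
  +(−1)^1/∏(1,1,0,0,1,3)! = -1/6  (running 1/12)
⟨..|..⟩ = √(24/7)·(1/12) = +0.154303

+√(1/42) = +0.154303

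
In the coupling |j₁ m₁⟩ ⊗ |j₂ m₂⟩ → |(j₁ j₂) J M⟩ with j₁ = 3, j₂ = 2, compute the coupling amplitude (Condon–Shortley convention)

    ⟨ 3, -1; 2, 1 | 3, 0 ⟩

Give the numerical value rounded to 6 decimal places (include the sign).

+√(1/30) ≈ +0.182574

√[7·2!4!2!/9! · 2!4!3!1!3!3!] = √(96/5)
  +(−1)^1/∏(1,1,3,2,1,0)! = -1/12  (running -1/12)
  +(−1)^2/∏(2,0,2,1,2,1)! = 1/8  (running 1/24)
⟨..|..⟩ = √(96/5)·(1/24) = +0.182574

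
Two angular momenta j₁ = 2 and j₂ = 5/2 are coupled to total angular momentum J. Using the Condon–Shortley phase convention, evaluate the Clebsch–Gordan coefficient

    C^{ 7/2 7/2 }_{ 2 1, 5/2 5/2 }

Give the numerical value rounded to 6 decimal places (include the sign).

-0.745356  (= −√(5/9))

triangle: 1!·3!·4!/9! = 144/362880
(j±m)!: 3!·1!·5!·0!·7!·0! = 3628800
prefactor² = (2J+1)·Δ·N² = 11520
  k=1: −1/(1!·0!·0!·4!·3!·0!) = -1/144
Σ = -1/144  ⇒  CG² = 11520·(-1/144)² = 5/9
CG = −√(5/9) = -0.745356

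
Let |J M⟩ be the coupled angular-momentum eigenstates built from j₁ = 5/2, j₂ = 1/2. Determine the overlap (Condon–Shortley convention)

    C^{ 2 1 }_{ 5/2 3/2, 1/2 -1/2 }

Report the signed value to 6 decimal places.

+√(2/3) = +0.816497

√[5·1!4!0!/6! · 4!1!0!1!3!1!] = √(24)
  +(−1)^0/∏(0,1,1,0,3,0)! = 1/6  (running 1/6)
⟨..|..⟩ = √(24)·(1/6) = +0.816497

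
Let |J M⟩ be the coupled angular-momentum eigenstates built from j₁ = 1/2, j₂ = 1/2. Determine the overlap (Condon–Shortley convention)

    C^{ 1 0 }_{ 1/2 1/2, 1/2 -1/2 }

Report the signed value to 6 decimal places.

+√(1/2) = +0.707107

√[3·0!1!1!/3! · 1!0!0!1!1!1!] = √(1/2)
  +(−1)^0/∏(0,0,0,0,1,1)! = 1  (running 1)
⟨..|..⟩ = √(1/2)·(1) = +0.707107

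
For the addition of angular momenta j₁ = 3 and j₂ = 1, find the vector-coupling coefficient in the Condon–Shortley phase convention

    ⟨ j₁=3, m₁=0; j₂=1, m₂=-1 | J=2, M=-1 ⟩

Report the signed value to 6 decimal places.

√[5·2!4!0!/7! · 3!3!0!2!1!3!] = √(144/7)
  +(−1)^0/∏(0,2,3,0,1,0)! = 1/12  (running 1/12)
⟨..|..⟩ = √(144/7)·(1/12) = +0.377964

+0.377964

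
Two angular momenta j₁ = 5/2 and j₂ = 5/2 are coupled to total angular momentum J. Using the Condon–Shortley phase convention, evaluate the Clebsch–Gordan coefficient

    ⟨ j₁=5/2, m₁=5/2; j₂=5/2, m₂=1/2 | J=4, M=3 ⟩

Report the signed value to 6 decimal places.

j₁+j₂−J=1  J+j₁−j₂=4  J−j₁+j₂=4  j₁+j₂+J+1=10
(j₁±m₁, j₂±m₂, J±M) = (5,0,3,2,7,1)
P² = 10368
sum k=0..0:
  [0] +1/144 = 1/144
S = 1/144
C² = P²·S² = 1/2 ; C = +0.707107

+√(1/2) = +0.707107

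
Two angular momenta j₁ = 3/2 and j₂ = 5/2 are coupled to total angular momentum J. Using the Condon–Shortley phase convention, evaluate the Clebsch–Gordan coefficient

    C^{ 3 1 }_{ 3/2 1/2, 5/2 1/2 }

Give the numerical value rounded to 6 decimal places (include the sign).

+0.129099

√[7·1!2!4!/8! · 2!1!3!2!4!2!] = √(48/5)
  +(−1)^0/∏(0,1,1,3,1,1)! = 1/6  (running 1/6)
  +(−1)^1/∏(1,0,0,2,2,2)! = -1/8  (running 1/24)
⟨..|..⟩ = √(48/5)·(1/24) = +0.129099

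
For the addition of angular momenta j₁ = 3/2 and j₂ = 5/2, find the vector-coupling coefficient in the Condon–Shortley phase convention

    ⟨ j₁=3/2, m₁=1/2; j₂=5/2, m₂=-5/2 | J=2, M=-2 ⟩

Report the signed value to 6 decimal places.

√[5·2!1!3!/7! · 2!1!0!5!0!4!] = √(480/7)
  +(−1)^0/∏(0,2,1,0,0,3)! = 1/12  (running 1/12)
⟨..|..⟩ = √(480/7)·(1/12) = +0.690066

+√(10/21) ≈ +0.690066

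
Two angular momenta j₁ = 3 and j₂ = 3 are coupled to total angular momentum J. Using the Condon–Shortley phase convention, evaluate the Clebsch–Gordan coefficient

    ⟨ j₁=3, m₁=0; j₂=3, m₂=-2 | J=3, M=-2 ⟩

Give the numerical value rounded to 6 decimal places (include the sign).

-0.408248

√[7·3!3!3!/10! · 3!3!1!5!1!5!] = √(216)
  +(−1)^0/∏(0,3,3,1,0,2)! = 1/72  (running 1/72)
  +(−1)^1/∏(1,2,2,0,1,3)! = -1/24  (running -1/36)
⟨..|..⟩ = √(216)·(-1/36) = -0.408248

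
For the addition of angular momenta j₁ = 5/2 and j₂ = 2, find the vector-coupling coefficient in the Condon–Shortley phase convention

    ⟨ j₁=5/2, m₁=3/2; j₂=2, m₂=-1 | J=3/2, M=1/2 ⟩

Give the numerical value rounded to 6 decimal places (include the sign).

−√(2/105) ≈ -0.138013

√[4·3!2!1!/7! · 4!1!1!3!2!1!] = √(96/35)
  +(−1)^0/∏(0,3,1,1,1,0)! = 1/6  (running 1/6)
  +(−1)^1/∏(1,2,0,0,2,1)! = -1/4  (running -1/12)
⟨..|..⟩ = √(96/35)·(-1/12) = -0.138013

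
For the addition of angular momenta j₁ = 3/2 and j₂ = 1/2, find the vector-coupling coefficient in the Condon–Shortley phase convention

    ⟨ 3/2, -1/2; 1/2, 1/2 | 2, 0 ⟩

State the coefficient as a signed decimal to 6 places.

+√(1/2) = +0.707107

√[5·0!3!1!/5! · 1!2!1!0!2!2!] = √(2)
  +(−1)^0/∏(0,0,2,1,1,0)! = 1/2  (running 1/2)
⟨..|..⟩ = √(2)·(1/2) = +0.707107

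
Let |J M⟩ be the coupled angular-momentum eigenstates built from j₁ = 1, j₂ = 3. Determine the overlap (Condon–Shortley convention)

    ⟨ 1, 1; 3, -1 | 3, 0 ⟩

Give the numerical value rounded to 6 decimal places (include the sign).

√[7·1!1!5!/8! · 2!0!2!4!3!3!] = √(72)
  +(−1)^0/∏(0,1,0,2,1,3)! = 1/12  (running 1/12)
⟨..|..⟩ = √(72)·(1/12) = +0.707107

+√(1/2) = +0.707107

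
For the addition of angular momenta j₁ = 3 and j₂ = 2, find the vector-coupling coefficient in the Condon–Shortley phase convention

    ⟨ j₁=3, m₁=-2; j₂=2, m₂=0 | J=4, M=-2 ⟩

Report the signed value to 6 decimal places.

triangle: 1!×5!×3!/10! = 720/3628800
(j±m)!: 1!×5!×2!×2!×2!×6! = 691200
prefactor² = (2J+1)×Δ×N² = 8640/7
  k=0: +1/(0!×1!×5!×2!×0!×1!) = 1/240
  k=1: −1/(1!×0!×4!×1!×1!×2!) = -1/48
Σ = -1/60  ⇒  CG² = 8640/7×(-1/60)² = 12/35
CG = −√(12/35) = -0.585540

−√(12/35) ≈ -0.585540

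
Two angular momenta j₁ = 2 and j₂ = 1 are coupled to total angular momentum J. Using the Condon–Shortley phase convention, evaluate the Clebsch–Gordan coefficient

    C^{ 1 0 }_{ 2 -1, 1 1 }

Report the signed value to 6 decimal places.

√[3·2!2!0!/5! · 1!3!2!0!1!1!] = √(6/5)
  +(−1)^2/∏(2,0,1,0,1,0)! = 1/2  (running 1/2)
⟨..|..⟩ = √(6/5)·(1/2) = +0.547723

+√(3/10) ≈ +0.547723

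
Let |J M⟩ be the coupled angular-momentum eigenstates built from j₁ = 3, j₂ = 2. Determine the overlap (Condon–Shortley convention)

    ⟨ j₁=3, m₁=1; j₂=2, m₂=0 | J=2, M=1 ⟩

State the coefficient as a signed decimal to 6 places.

−√(1/7) ≈ -0.377964

j₁+j₂−J=3  J+j₁−j₂=3  J−j₁+j₂=1  j₁+j₂+J+1=8
(j₁±m₁, j₂±m₂, J±M) = (4,2,2,2,3,1)
P² = 36/7
sum k=1..2:
  [1] −1/4 = -1/4
  [2] +1/12 = 1/12
S = -1/6
C² = P²·S² = 1/7 ; C = -0.377964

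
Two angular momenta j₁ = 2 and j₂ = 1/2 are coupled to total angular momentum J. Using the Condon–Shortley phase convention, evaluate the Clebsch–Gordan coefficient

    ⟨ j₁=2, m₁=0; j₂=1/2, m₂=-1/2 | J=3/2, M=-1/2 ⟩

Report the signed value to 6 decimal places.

+√(2/5) ≈ +0.632456

j₁+j₂−J=1  J+j₁−j₂=3  J−j₁+j₂=0  j₁+j₂+J+1=5
(j₁±m₁, j₂±m₂, J±M) = (2,2,0,1,1,2)
P² = 8/5
sum k=0..0:
  [0] +1/2 = 1/2
S = 1/2
C² = P²·S² = 2/5 ; C = +0.632456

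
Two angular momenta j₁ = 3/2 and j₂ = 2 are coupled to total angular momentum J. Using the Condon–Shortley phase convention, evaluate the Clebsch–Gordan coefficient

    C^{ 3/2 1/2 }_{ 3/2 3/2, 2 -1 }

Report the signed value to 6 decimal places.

triangle: 2!·1!·2!/6! = 4/720
(j±m)!: 3!·0!·1!·3!·2!·1! = 72
prefactor² = (2J+1)·Δ·N² = 8/5
  k=0: +1/(0!·2!·0!·1!·1!·1!) = 1/2
Σ = 1/2  ⇒  CG² = 8/5·1/2² = 2/5
CG = +√(2/5) = +0.632456

+0.632456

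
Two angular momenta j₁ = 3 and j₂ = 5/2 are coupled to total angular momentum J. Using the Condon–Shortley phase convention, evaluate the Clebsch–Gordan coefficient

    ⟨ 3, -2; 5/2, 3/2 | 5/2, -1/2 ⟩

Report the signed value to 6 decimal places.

√[6·3!3!2!/9! · 1!5!4!1!2!3!] = √(288/7)
  +(−1)^2/∏(2,1,3,2,0,0)! = 1/24  (running 1/24)
  +(−1)^3/∏(3,0,2,1,1,1)! = -1/12  (running -1/24)
⟨..|..⟩ = √(288/7)·(-1/24) = -0.267261

-0.267261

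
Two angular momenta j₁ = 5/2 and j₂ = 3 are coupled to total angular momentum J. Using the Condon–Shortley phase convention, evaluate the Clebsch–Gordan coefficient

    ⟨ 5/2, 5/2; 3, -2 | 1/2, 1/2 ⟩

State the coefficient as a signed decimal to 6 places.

triangle: 5!·0!·1!/7! = 120/5040
(j±m)!: 5!·0!·1!·5!·1!·0! = 14400
prefactor² = (2J+1)·Δ·N² = 4800/7
  k=0: +1/(0!·5!·0!·1!·0!·0!) = 1/120
Σ = 1/120  ⇒  CG² = 4800/7·1/120² = 1/21
CG = +√(1/21) = +0.218218

+0.218218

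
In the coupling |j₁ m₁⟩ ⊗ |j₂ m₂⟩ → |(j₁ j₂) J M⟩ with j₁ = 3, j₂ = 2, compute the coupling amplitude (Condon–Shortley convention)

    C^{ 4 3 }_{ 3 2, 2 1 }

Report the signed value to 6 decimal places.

triangle: 1!*5!*3!/10! = 720/3628800
(j±m)!: 5!*1!*3!*1!*7!*1! = 3628800
prefactor² = (2J+1)*Δ*N² = 6480
  k=0: +1/(0!*1!*1!*3!*4!*0!) = 1/144
  k=1: −1/(1!*0!*0!*2!*5!*1!) = -1/240
Σ = 1/360  ⇒  CG² = 6480*1/360² = 1/20
CG = +√(1/20) = +0.223607

+0.223607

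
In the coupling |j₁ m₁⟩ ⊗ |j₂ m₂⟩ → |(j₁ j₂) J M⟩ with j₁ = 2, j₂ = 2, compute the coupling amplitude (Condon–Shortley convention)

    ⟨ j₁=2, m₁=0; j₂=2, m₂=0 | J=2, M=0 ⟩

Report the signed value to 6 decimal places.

-0.534522  (= −√(2/7))

j₁+j₂−J=2  J+j₁−j₂=2  J−j₁+j₂=2  j₁+j₂+J+1=7
(j₁±m₁, j₂±m₂, J±M) = (2,2,2,2,2,2)
P² = 32/63
sum k=0..2:
  [0] +1/8 = 1/8
  [1] −1/1 = -1
  [2] +1/8 = 1/8
S = -3/4
C² = P²·S² = 2/7 ; C = -0.534522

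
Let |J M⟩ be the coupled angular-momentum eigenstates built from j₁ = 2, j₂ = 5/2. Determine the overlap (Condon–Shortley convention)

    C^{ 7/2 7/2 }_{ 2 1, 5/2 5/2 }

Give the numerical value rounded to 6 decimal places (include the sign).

−√(5/9) ≈ -0.745356

√[8·1!3!4!/9! · 3!1!5!0!7!0!] = √(11520)
  +(−1)^1/∏(1,0,0,4,3,0)! = -1/144  (running -1/144)
⟨..|..⟩ = √(11520)·(-1/144) = -0.745356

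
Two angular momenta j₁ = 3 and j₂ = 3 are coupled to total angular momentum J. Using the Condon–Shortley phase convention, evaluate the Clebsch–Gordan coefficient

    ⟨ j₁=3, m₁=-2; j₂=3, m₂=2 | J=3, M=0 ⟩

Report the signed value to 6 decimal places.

-0.408248  (= −√(1/6))

j₁+j₂−J=3  J+j₁−j₂=3  J−j₁+j₂=3  j₁+j₂+J+1=10
(j₁±m₁, j₂±m₂, J±M) = (1,5,5,1,3,3)
P² = 216
sum k=2..3:
  [2] +1/72 = 1/72
  [3] −1/24 = -1/24
S = -1/36
C² = P²·S² = 1/6 ; C = -0.408248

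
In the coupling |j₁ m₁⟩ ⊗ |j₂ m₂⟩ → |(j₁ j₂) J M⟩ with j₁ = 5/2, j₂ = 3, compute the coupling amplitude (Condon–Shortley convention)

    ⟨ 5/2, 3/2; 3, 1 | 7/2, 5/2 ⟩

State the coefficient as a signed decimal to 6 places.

triangle: 2!·3!·4!/10! = 288/3628800
(j±m)!: 4!·1!·4!·2!·6!·1! = 829440
prefactor² = (2J+1)·Δ·N² = 18432/35
  k=0: +1/(0!·2!·1!·4!·2!·0!) = 1/96
  k=1: −1/(1!·1!·0!·3!·3!·1!) = -1/36
Σ = -5/288  ⇒  CG² = 18432/35·(-5/288)² = 10/63
CG = −√(10/63) = -0.398410

−√(10/63) = -0.398410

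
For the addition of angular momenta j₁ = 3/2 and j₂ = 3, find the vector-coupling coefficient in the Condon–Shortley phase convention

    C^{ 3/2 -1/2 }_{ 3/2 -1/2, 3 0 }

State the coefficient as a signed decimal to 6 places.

+0.507093

√[4·3!0!3!/7! · 1!2!3!3!1!2!] = √(144/35)
  +(−1)^2/∏(2,1,0,1,0,2)! = 1/4  (running 1/4)
⟨..|..⟩ = √(144/35)·(1/4) = +0.507093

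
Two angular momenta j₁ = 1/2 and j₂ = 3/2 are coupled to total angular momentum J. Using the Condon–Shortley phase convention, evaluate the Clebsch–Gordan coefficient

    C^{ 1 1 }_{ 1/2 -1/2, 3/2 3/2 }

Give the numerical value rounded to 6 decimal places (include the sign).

triangle: 1!*0!*2!/4! = 2/24
(j±m)!: 0!*1!*3!*0!*2!*0! = 12
prefactor² = (2J+1)*Δ*N² = 3
  k=1: −1/(1!*0!*0!*2!*0!*0!) = -1/2
Σ = -1/2  ⇒  CG² = 3*(-1/2)² = 3/4
CG = −√(3/4) = -0.866025

-0.866025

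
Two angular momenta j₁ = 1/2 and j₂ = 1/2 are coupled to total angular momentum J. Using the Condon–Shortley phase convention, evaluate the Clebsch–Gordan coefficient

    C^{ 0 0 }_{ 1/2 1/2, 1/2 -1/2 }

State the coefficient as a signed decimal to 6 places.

+√(1/2) = +0.707107

√[1·1!0!0!/2! · 1!0!0!1!0!0!] = √(1/2)
  +(−1)^0/∏(0,1,0,0,0,0)! = 1  (running 1)
⟨..|..⟩ = √(1/2)·(1) = +0.707107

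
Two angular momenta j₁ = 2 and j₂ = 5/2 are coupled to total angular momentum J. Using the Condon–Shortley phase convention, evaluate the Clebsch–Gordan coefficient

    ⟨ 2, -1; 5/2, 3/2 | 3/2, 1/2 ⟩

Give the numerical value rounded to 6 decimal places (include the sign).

triangle: 3!·1!·2!/7! = 12/5040
(j±m)!: 1!·3!·4!·1!·2!·1! = 288
prefactor² = (2J+1)·Δ·N² = 96/35
  k=2: +1/(2!·1!·1!·2!·0!·0!) = 1/4
  k=3: −1/(3!·0!·0!·1!·1!·1!) = -1/6
Σ = 1/12  ⇒  CG² = 96/35·1/12² = 2/105
CG = +√(2/105) = +0.138013

+√(2/105) ≈ +0.138013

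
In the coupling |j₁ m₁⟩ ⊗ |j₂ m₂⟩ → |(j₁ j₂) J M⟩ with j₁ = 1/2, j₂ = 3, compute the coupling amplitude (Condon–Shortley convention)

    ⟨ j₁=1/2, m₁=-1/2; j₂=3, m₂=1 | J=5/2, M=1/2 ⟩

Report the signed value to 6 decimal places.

-0.755929

√[6·1!0!5!/7! · 0!1!4!2!3!2!] = √(576/7)
  +(−1)^1/∏(1,0,0,3,0,2)! = -1/12  (running -1/12)
⟨..|..⟩ = √(576/7)·(-1/12) = -0.755929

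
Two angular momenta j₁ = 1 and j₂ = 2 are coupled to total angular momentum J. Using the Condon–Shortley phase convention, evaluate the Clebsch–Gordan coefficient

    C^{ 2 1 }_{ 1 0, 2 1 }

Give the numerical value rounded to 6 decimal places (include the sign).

√[5·1!1!3!/6! · 1!1!3!1!3!1!] = √(3/2)
  +(−1)^0/∏(0,1,1,3,0,0)! = 1/6  (running 1/6)
  +(−1)^1/∏(1,0,0,2,1,1)! = -1/2  (running -1/3)
⟨..|..⟩ = √(3/2)·(-1/3) = -0.408248

-0.408248  (= −√(1/6))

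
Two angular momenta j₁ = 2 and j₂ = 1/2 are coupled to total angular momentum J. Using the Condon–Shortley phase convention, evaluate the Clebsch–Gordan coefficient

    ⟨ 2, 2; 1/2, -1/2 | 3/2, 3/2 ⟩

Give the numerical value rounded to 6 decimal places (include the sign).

j₁+j₂−J=1  J+j₁−j₂=3  J−j₁+j₂=0  j₁+j₂+J+1=5
(j₁±m₁, j₂±m₂, J±M) = (4,0,0,1,3,0)
P² = 144/5
sum k=0..0:
  [0] +1/6 = 1/6
S = 1/6
C² = P²·S² = 4/5 ; C = +0.894427

+0.894427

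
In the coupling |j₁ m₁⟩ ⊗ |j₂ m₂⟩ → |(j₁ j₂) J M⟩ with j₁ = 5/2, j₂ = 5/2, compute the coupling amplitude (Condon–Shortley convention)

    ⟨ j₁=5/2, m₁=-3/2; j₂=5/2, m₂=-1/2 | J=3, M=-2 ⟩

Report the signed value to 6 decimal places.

triangle: 2!×3!×3!/9! = 72/362880
(j±m)!: 1!×4!×2!×3!×1!×5! = 34560
prefactor² = (2J+1)×Δ×N² = 48
  k=1: −1/(1!×1!×3!×1!×0!×2!) = -1/12
  k=2: +1/(2!×0!×2!×0!×1!×3!) = 1/24
Σ = -1/24  ⇒  CG² = 48×(-1/24)² = 1/12
CG = −√(1/12) = -0.288675

-0.288675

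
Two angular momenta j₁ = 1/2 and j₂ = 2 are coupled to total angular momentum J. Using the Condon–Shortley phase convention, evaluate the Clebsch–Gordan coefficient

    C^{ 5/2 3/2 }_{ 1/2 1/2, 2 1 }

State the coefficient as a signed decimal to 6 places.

√[6·0!1!4!/6! · 1!0!3!1!4!1!] = √(144/5)
  +(−1)^0/∏(0,0,0,3,1,1)! = 1/6  (running 1/6)
⟨..|..⟩ = √(144/5)·(1/6) = +0.894427

+√(4/5) = +0.894427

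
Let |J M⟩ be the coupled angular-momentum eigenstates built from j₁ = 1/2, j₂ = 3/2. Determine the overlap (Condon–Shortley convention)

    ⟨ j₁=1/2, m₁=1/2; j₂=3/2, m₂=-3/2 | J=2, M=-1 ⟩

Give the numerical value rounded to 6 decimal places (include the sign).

j₁+j₂−J=0  J+j₁−j₂=1  J−j₁+j₂=3  j₁+j₂+J+1=5
(j₁±m₁, j₂±m₂, J±M) = (1,0,0,3,1,3)
P² = 9
sum k=0..0:
  [0] +1/6 = 1/6
S = 1/6
C² = P²·S² = 1/4 ; C = +0.500000

+0.500000  (= +√(1/4))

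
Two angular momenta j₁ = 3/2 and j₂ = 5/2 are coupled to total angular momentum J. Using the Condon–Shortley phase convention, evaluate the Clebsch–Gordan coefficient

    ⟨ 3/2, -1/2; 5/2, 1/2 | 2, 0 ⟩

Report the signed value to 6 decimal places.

-0.267261  (= −√(1/14))

j₁+j₂−J=2  J+j₁−j₂=1  J−j₁+j₂=3  j₁+j₂+J+1=7
(j₁±m₁, j₂±m₂, J±M) = (1,2,3,2,2,2)
P² = 8/7
sum k=1..2:
  [1] −1/2 = -1/2
  [2] +1/4 = 1/4
S = -1/4
C² = P²·S² = 1/14 ; C = -0.267261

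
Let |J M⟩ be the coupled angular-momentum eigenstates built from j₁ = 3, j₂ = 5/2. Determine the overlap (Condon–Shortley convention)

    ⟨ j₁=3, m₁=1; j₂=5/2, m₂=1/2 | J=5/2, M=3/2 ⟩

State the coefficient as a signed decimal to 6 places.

-0.169031

j₁+j₂−J=3  J+j₁−j₂=3  J−j₁+j₂=2  j₁+j₂+J+1=9
(j₁±m₁, j₂±m₂, J±M) = (4,2,3,2,4,1)
P² = 576/35
sum k=1..2:
  [1] −1/8 = -1/8
  [2] +1/12 = 1/12
S = -1/24
C² = P²·S² = 1/35 ; C = -0.169031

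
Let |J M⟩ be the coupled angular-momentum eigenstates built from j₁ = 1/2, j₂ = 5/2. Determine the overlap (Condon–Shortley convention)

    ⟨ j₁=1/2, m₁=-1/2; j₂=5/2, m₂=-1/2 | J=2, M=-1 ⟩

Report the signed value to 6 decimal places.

j₁+j₂−J=1  J+j₁−j₂=0  J−j₁+j₂=4  j₁+j₂+J+1=6
(j₁±m₁, j₂±m₂, J±M) = (0,1,2,3,1,3)
P² = 12
sum k=1..1:
  [1] −1/6 = -1/6
S = -1/6
C² = P²·S² = 1/3 ; C = -0.577350

-0.577350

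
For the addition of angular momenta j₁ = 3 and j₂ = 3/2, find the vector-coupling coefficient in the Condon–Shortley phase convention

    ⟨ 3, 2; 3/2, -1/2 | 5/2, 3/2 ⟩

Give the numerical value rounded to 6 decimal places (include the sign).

triangle: 2!*4!*1!/8! = 48/40320
(j±m)!: 5!*1!*1!*2!*4!*1! = 5760
prefactor² = (2J+1)*Δ*N² = 288/7
  k=0: +1/(0!*2!*1!*1!*3!*0!) = 1/12
  k=1: −1/(1!*1!*0!*0!*4!*1!) = -1/24
Σ = 1/24  ⇒  CG² = 288/7*1/24² = 1/14
CG = +√(1/14) = +0.267261

+√(1/14) = +0.267261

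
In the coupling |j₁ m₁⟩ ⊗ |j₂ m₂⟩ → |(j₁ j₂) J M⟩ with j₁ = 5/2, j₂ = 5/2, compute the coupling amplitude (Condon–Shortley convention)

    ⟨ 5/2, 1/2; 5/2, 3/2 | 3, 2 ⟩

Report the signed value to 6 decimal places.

−√(1/12) = -0.288675

j₁+j₂−J=2  J+j₁−j₂=3  J−j₁+j₂=3  j₁+j₂+J+1=9
(j₁±m₁, j₂±m₂, J±M) = (3,2,4,1,5,1)
P² = 48
sum k=1..2:
  [1] −1/12 = -1/12
  [2] +1/24 = 1/24
S = -1/24
C² = P²·S² = 1/12 ; C = -0.288675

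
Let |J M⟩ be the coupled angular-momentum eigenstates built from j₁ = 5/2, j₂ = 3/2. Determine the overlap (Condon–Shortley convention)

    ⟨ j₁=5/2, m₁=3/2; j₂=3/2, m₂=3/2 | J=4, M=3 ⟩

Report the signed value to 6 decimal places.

triangle: 0!*5!*3!/9! = 720/362880
(j±m)!: 4!*1!*3!*0!*7!*1! = 725760
prefactor² = (2J+1)*Δ*N² = 12960
  k=0: +1/(0!*0!*1!*3!*4!*0!) = 1/144
Σ = 1/144  ⇒  CG² = 12960*1/144² = 5/8
CG = +√(5/8) = +0.790569

+√(5/8) ≈ +0.790569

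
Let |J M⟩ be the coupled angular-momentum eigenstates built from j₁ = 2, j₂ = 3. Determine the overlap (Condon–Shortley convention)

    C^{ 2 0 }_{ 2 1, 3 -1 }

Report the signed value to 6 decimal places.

−√(1/7) ≈ -0.377964

j₁+j₂−J=3  J+j₁−j₂=1  J−j₁+j₂=3  j₁+j₂+J+1=8
(j₁±m₁, j₂±m₂, J±M) = (3,1,2,4,2,2)
P² = 36/7
sum k=0..1:
  [0] +1/12 = 1/12
  [1] −1/4 = -1/4
S = -1/6
C² = P²·S² = 1/7 ; C = -0.377964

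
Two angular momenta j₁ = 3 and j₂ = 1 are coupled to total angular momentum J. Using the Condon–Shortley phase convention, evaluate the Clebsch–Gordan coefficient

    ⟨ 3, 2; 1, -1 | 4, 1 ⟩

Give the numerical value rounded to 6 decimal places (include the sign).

+√(3/28) ≈ +0.327327

triangle: 0!*6!*2!/9! = 1440/362880
(j±m)!: 5!*1!*0!*2!*5!*3! = 172800
prefactor² = (2J+1)*Δ*N² = 43200/7
  k=0: +1/(0!*0!*1!*0!*5!*2!) = 1/240
Σ = 1/240  ⇒  CG² = 43200/7*1/240² = 3/28
CG = +√(3/28) = +0.327327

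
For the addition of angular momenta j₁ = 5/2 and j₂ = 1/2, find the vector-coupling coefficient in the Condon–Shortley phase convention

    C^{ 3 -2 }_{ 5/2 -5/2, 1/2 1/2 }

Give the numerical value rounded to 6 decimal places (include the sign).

triangle: 0!·5!·1!/7! = 120/5040
(j±m)!: 0!·5!·1!·0!·1!·5! = 14400
prefactor² = (2J+1)·Δ·N² = 2400
  k=0: +1/(0!·0!·5!·1!·0!·0!) = 1/120
Σ = 1/120  ⇒  CG² = 2400·1/120² = 1/6
CG = +√(1/6) = +0.408248

+0.408248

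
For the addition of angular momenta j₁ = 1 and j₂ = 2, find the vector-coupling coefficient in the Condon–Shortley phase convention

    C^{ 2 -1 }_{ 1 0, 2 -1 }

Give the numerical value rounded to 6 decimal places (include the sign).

j₁+j₂−J=1  J+j₁−j₂=1  J−j₁+j₂=3  j₁+j₂+J+1=6
(j₁±m₁, j₂±m₂, J±M) = (1,1,1,3,1,3)
P² = 3/2
sum k=0..1:
  [0] +1/2 = 1/2
  [1] −1/6 = -1/6
S = 1/3
C² = P²·S² = 1/6 ; C = +0.408248

+0.408248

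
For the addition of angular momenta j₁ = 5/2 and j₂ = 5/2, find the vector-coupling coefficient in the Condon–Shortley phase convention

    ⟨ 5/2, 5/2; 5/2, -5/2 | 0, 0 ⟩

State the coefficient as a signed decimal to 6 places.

√[1·5!0!0!/6! · 5!0!0!5!0!0!] = √(2400)
  +(−1)^0/∏(0,5,0,0,0,0)! = 1/120  (running 1/120)
⟨..|..⟩ = √(2400)·(1/120) = +0.408248

+0.408248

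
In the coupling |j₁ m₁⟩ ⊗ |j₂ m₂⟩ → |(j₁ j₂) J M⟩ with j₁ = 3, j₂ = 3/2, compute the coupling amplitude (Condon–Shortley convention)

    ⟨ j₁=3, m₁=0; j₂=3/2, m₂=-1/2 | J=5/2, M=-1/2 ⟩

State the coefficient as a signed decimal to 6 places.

triangle: 2!*4!*1!/8! = 48/40320
(j±m)!: 3!*3!*1!*2!*2!*3! = 864
prefactor² = (2J+1)*Δ*N² = 216/35
  k=0: +1/(0!*2!*3!*1!*1!*0!) = 1/12
  k=1: −1/(1!*1!*2!*0!*2!*1!) = -1/4
Σ = -1/6  ⇒  CG² = 216/35*(-1/6)² = 6/35
CG = −√(6/35) = -0.414039

−√(6/35) ≈ -0.414039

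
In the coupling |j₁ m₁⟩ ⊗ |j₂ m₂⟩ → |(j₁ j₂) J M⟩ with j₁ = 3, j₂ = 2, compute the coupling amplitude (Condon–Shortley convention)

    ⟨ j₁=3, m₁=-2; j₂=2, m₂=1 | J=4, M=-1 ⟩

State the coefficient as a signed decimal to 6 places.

√[9·1!5!3!/10! · 1!5!3!1!3!5!] = √(6480/7)
  +(−1)^0/∏(0,1,5,3,0,0)! = 1/720  (running 1/720)
  +(−1)^1/∏(1,0,4,2,1,1)! = -1/48  (running -7/360)
⟨..|..⟩ = √(6480/7)·(-7/360) = -0.591608

-0.591608  (= −√(7/20))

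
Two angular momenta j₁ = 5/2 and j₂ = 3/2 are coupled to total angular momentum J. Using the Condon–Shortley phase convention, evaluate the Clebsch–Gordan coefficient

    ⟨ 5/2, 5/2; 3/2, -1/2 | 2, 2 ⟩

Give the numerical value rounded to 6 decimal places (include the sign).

+√(10/21) = +0.690066

j₁+j₂−J=2  J+j₁−j₂=3  J−j₁+j₂=1  j₁+j₂+J+1=7
(j₁±m₁, j₂±m₂, J±M) = (5,0,1,2,4,0)
P² = 480/7
sum k=0..0:
  [0] +1/12 = 1/12
S = 1/12
C² = P²·S² = 10/21 ; C = +0.690066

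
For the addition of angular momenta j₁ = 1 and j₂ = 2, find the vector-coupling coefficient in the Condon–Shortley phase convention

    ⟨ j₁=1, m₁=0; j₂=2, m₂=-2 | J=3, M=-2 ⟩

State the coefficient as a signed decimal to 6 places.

√[7·0!2!4!/7! · 1!1!0!4!1!5!] = √(192)
  +(−1)^0/∏(0,0,1,0,1,4)! = 1/24  (running 1/24)
⟨..|..⟩ = √(192)·(1/24) = +0.577350

+0.577350  (= +√(1/3))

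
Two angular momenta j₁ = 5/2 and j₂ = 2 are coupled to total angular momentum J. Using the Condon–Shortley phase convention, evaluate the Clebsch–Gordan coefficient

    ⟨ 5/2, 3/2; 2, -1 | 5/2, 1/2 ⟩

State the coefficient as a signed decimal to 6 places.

+0.414039  (= +√(6/35))

triangle: 2!·3!·2!/8! = 24/40320
(j±m)!: 4!·1!·1!·3!·3!·2! = 1728
prefactor² = (2J+1)·Δ·N² = 216/35
  k=0: +1/(0!·2!·1!·1!·2!·1!) = 1/4
  k=1: −1/(1!·1!·0!·0!·3!·2!) = -1/12
Σ = 1/6  ⇒  CG² = 216/35·1/6² = 6/35
CG = +√(6/35) = +0.414039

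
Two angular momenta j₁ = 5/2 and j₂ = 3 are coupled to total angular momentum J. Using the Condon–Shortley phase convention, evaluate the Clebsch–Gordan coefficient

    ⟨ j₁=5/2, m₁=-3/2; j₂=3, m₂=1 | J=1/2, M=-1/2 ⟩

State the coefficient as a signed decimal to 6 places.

triangle: 5!×0!×1!/7! = 120/5040
(j±m)!: 1!×4!×4!×2!×0!×1! = 1152
prefactor² = (2J+1)×Δ×N² = 384/7
  k=4: +1/(4!×1!×0!×0!×0!×1!) = 1/24
Σ = 1/24  ⇒  CG² = 384/7×1/24² = 2/21
CG = +√(2/21) = +0.308607

+√(2/21) ≈ +0.308607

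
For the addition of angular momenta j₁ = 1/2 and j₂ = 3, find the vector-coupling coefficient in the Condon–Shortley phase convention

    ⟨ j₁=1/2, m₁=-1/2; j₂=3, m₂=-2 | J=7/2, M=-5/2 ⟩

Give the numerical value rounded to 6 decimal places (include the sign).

+0.925820  (= +√(6/7))

√[8·0!1!6!/8! · 0!1!1!5!1!6!] = √(86400/7)
  +(−1)^0/∏(0,0,1,1,0,5)! = 1/120  (running 1/120)
⟨..|..⟩ = √(86400/7)·(1/120) = +0.925820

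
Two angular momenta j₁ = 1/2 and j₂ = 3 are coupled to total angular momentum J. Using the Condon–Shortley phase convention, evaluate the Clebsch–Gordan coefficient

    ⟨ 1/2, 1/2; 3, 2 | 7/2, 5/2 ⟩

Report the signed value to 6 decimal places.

+√(6/7) = +0.925820

√[8·0!1!6!/8! · 1!0!5!1!6!1!] = √(86400/7)
  +(−1)^0/∏(0,0,0,5,1,1)! = 1/120  (running 1/120)
⟨..|..⟩ = √(86400/7)·(1/120) = +0.925820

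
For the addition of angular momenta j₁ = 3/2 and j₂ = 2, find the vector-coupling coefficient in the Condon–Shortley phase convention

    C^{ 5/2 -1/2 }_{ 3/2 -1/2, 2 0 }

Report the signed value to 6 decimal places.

-0.292770

√[6·1!2!3!/7! · 1!2!2!2!2!3!] = √(48/35)
  +(−1)^0/∏(0,1,2,2,0,1)! = 1/4  (running 1/4)
  +(−1)^1/∏(1,0,1,1,1,2)! = -1/2  (running -1/4)
⟨..|..⟩ = √(48/35)·(-1/4) = -0.292770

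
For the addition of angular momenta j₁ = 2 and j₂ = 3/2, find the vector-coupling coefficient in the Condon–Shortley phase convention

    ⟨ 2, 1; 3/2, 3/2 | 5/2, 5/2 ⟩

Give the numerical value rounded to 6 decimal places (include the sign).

√[6·1!3!2!/7! · 3!1!3!0!5!0!] = √(432/7)
  +(−1)^1/∏(1,0,0,2,3,0)! = -1/12  (running -1/12)
⟨..|..⟩ = √(432/7)·(-1/12) = -0.654654

-0.654654  (= −√(3/7))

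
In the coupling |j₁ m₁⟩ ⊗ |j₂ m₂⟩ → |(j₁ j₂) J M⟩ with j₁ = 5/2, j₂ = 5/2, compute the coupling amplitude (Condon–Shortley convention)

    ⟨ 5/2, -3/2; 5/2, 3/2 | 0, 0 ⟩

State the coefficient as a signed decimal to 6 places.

+√(1/6) = +0.408248

√[1·5!0!0!/6! · 1!4!4!1!0!0!] = √(96)
  +(−1)^4/∏(4,1,0,0,0,0)! = 1/24  (running 1/24)
⟨..|..⟩ = √(96)·(1/24) = +0.408248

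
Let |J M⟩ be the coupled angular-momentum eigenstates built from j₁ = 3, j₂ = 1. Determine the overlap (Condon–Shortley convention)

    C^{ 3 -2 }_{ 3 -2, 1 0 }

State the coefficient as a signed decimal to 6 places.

j₁+j₂−J=1  J+j₁−j₂=5  J−j₁+j₂=1  j₁+j₂+J+1=8
(j₁±m₁, j₂±m₂, J±M) = (1,5,1,1,1,5)
P² = 300
sum k=0..1:
  [0] +1/120 = 1/120
  [1] −1/24 = -1/24
S = -1/30
C² = P²·S² = 1/3 ; C = -0.577350

-0.577350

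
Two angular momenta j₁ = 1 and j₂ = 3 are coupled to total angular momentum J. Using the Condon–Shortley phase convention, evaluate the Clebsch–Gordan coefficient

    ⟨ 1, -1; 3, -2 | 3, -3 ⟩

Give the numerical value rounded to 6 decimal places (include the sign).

−√(1/4) = -0.500000

j₁+j₂−J=1  J+j₁−j₂=1  J−j₁+j₂=5  j₁+j₂+J+1=8
(j₁±m₁, j₂±m₂, J±M) = (0,2,1,5,0,6)
P² = 3600
sum k=1..1:
  [1] −1/120 = -1/120
S = -1/120
C² = P²·S² = 1/4 ; C = -0.500000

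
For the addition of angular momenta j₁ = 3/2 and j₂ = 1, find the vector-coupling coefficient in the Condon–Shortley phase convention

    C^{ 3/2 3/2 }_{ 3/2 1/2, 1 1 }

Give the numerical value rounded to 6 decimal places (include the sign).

√[4·1!2!1!/5! · 2!1!2!0!3!0!] = √(8/5)
  +(−1)^1/∏(1,0,0,1,2,0)! = -1/2  (running -1/2)
⟨..|..⟩ = √(8/5)·(-1/2) = -0.632456

−√(2/5) = -0.632456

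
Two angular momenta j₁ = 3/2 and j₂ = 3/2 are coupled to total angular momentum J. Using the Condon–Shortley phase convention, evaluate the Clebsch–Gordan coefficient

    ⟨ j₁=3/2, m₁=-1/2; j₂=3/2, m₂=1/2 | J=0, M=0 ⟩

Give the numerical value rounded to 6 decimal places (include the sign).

+0.500000  (= +√(1/4))

j₁+j₂−J=3  J+j₁−j₂=0  J−j₁+j₂=0  j₁+j₂+J+1=4
(j₁±m₁, j₂±m₂, J±M) = (1,2,2,1,0,0)
P² = 1
sum k=2..2:
  [2] +1/2 = 1/2
S = 1/2
C² = P²·S² = 1/4 ; C = +0.500000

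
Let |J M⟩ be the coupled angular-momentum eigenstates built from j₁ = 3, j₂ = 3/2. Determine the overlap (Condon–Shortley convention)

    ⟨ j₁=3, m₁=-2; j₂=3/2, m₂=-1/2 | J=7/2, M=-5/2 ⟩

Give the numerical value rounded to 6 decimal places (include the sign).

triangle: 1!×5!×2!/9! = 240/362880
(j±m)!: 1!×5!×1!×2!×1!×6! = 172800
prefactor² = (2J+1)×Δ×N² = 6400/7
  k=0: +1/(0!×1!×5!×1!×0!×1!) = 1/120
  k=1: −1/(1!×0!×4!×0!×1!×2!) = -1/48
Σ = -1/80  ⇒  CG² = 6400/7×(-1/80)² = 1/7
CG = −√(1/7) = -0.377964

-0.377964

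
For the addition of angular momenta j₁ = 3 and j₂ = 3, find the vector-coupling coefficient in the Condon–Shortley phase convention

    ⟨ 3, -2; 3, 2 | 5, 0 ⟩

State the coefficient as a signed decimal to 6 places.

triangle: 1!·5!·5!/12! = 14400/479001600
(j±m)!: 1!·5!·5!·1!·5!·5! = 207360000
prefactor² = (2J+1)·Δ·N² = 480000/7
  k=0: +1/(0!·1!·5!·5!·0!·0!) = 1/14400
  k=1: −1/(1!·0!·4!·4!·1!·1!) = -1/576
Σ = -1/600  ⇒  CG² = 480000/7·(-1/600)² = 4/21
CG = −√(4/21) = -0.436436

-0.436436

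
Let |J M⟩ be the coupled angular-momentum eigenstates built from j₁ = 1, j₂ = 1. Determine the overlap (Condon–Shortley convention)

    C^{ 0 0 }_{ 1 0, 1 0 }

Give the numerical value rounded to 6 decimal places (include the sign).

j₁+j₂−J=2  J+j₁−j₂=0  J−j₁+j₂=0  j₁+j₂+J+1=3
(j₁±m₁, j₂±m₂, J±M) = (1,1,1,1,0,0)
P² = 1/3
sum k=1..1:
  [1] −1/1 = -1
S = -1
C² = P²·S² = 1/3 ; C = -0.577350

-0.577350  (= −√(1/3))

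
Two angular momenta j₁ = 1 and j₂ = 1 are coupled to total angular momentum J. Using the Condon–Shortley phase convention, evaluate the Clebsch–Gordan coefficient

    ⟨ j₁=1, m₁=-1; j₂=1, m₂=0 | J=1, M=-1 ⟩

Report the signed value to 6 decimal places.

-0.707107

√[3·1!1!1!/4! · 0!2!1!1!0!2!] = √(1/2)
  +(−1)^1/∏(1,0,1,0,0,1)! = -1  (running -1)
⟨..|..⟩ = √(1/2)·(-1) = -0.707107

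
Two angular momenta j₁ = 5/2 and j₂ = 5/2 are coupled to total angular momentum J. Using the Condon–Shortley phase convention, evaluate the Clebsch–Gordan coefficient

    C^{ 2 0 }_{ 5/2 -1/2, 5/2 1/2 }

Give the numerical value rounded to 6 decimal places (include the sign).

+0.436436  (= +√(4/21))

j₁+j₂−J=3  J+j₁−j₂=2  J−j₁+j₂=2  j₁+j₂+J+1=8
(j₁±m₁, j₂±m₂, J±M) = (2,3,3,2,2,2)
P² = 12/7
sum k=1..3:
  [1] −1/8 = -1/8
  [2] +1/2 = 1/2
  [3] −1/24 = -1/24
S = 1/3
C² = P²·S² = 4/21 ; C = +0.436436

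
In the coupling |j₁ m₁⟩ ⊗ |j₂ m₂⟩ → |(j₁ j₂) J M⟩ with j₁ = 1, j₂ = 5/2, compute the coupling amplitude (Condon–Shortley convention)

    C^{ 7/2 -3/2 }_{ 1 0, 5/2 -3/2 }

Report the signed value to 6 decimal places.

+√(10/21) ≈ +0.690066

j₁+j₂−J=0  J+j₁−j₂=2  J−j₁+j₂=5  j₁+j₂+J+1=8
(j₁±m₁, j₂±m₂, J±M) = (1,1,1,4,2,5)
P² = 1920/7
sum k=0..0:
  [0] +1/24 = 1/24
S = 1/24
C² = P²·S² = 10/21 ; C = +0.690066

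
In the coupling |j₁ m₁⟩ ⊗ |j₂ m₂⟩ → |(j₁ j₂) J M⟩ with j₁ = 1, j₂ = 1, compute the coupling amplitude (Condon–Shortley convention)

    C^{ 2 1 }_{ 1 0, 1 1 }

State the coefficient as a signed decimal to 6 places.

+0.707107  (= +√(1/2))

√[5·0!2!2!/5! · 1!1!2!0!3!1!] = √(2)
  +(−1)^0/∏(0,0,1,2,1,0)! = 1/2  (running 1/2)
⟨..|..⟩ = √(2)·(1/2) = +0.707107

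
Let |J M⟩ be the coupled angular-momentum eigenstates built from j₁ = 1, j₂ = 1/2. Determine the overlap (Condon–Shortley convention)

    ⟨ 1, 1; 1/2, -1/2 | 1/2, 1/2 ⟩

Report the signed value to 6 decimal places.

j₁+j₂−J=1  J+j₁−j₂=1  J−j₁+j₂=0  j₁+j₂+J+1=3
(j₁±m₁, j₂±m₂, J±M) = (2,0,0,1,1,0)
P² = 2/3
sum k=0..0:
  [0] +1/1 = 1
S = 1
C² = P²·S² = 2/3 ; C = +0.816497

+√(2/3) ≈ +0.816497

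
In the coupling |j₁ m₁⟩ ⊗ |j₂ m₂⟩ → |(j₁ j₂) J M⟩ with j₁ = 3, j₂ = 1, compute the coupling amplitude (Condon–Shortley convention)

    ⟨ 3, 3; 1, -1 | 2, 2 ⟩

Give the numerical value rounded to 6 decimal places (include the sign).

+√(5/7) = +0.845154

triangle: 2!*4!*0!/7! = 48/5040
(j±m)!: 6!*0!*0!*2!*4!*0! = 34560
prefactor² = (2J+1)*Δ*N² = 11520/7
  k=0: +1/(0!*2!*0!*0!*4!*0!) = 1/48
Σ = 1/48  ⇒  CG² = 11520/7*1/48² = 5/7
CG = +√(5/7) = +0.845154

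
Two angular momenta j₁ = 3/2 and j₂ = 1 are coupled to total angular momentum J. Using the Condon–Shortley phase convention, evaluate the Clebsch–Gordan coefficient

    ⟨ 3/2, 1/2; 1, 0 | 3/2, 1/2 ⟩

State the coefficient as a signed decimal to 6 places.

√[4·1!2!1!/5! · 2!1!1!1!2!1!] = √(4/15)
  +(−1)^0/∏(0,1,1,1,1,0)! = 1  (running 1)
  +(−1)^1/∏(1,0,0,0,2,1)! = -1/2  (running 1/2)
⟨..|..⟩ = √(4/15)·(1/2) = +0.258199

+0.258199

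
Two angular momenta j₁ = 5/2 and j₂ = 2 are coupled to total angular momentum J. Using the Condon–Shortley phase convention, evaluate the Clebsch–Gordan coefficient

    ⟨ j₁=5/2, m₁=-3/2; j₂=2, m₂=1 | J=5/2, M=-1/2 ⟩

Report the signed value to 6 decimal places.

+0.414039

j₁+j₂−J=2  J+j₁−j₂=3  J−j₁+j₂=2  j₁+j₂+J+1=8
(j₁±m₁, j₂±m₂, J±M) = (1,4,3,1,2,3)
P² = 216/35
sum k=1..2:
  [1] −1/12 = -1/12
  [2] +1/4 = 1/4
S = 1/6
C² = P²·S² = 6/35 ; C = +0.414039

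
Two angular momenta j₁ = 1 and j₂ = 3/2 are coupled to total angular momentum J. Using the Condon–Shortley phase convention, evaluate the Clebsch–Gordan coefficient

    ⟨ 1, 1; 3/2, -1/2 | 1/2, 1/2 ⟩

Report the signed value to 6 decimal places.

+0.408248  (= +√(1/6))

j₁+j₂−J=2  J+j₁−j₂=0  J−j₁+j₂=1  j₁+j₂+J+1=4
(j₁±m₁, j₂±m₂, J±M) = (2,0,1,2,1,0)
P² = 2/3
sum k=0..0:
  [0] +1/2 = 1/2
S = 1/2
C² = P²·S² = 1/6 ; C = +0.408248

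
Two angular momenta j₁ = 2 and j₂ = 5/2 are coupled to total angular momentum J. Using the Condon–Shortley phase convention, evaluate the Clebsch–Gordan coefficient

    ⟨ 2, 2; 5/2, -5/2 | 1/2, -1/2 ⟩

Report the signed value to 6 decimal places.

+√(1/3) = +0.577350

triangle: 4!*0!*1!/6! = 24/720
(j±m)!: 4!*0!*0!*5!*0!*1! = 2880
prefactor² = (2J+1)*Δ*N² = 192
  k=0: +1/(0!*4!*0!*0!*0!*1!) = 1/24
Σ = 1/24  ⇒  CG² = 192*1/24² = 1/3
CG = +√(1/3) = +0.577350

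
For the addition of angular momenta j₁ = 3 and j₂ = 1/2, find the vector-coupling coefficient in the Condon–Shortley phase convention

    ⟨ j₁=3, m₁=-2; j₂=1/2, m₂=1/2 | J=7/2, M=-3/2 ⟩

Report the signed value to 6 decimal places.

+0.534522  (= +√(2/7))

j₁+j₂−J=0  J+j₁−j₂=6  J−j₁+j₂=1  j₁+j₂+J+1=8
(j₁±m₁, j₂±m₂, J±M) = (1,5,1,0,2,5)
P² = 28800/7
sum k=0..0:
  [0] +1/120 = 1/120
S = 1/120
C² = P²·S² = 2/7 ; C = +0.534522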